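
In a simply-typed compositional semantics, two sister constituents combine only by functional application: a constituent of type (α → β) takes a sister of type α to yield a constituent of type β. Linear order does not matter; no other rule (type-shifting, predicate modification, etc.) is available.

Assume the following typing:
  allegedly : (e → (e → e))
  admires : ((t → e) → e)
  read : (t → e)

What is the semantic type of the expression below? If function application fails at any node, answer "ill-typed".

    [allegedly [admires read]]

(e → e)

At [admires read], admires : ((t → e) → e) takes read : (t → e), giving e.
At [allegedly [admires read]], allegedly : (e → (e → e)) takes [admires read] : e, giving (e → e).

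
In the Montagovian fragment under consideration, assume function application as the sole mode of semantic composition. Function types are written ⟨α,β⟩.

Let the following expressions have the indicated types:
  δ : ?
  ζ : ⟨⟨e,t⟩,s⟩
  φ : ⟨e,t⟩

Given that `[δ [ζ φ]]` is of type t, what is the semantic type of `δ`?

⟨s,t⟩

At [δ [ζ φ]] (required: t): [ζ φ] is s, which is not a function with range t; hence δ is the functor — type ⟨s,t⟩.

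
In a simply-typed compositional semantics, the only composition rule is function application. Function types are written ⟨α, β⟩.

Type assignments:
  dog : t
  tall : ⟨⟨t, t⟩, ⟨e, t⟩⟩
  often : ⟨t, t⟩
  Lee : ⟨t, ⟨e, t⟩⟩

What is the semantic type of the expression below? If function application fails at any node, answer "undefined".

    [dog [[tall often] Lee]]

[tall often]: functor tall : ⟨⟨t, t⟩, ⟨e, t⟩⟩, argument often : ⟨t, t⟩; result ⟨e, t⟩.
At [[tall often] Lee]: neither ⟨e, t⟩ nor ⟨t, ⟨e, t⟩⟩ can take the other as argument; the node is ill-typed.

undefined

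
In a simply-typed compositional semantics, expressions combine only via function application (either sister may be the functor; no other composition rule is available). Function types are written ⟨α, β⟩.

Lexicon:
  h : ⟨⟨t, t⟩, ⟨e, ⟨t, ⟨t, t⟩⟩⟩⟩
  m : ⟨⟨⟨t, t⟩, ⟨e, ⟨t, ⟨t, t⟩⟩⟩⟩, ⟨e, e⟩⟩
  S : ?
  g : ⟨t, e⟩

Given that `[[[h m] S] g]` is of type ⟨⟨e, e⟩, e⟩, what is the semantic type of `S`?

⟨⟨e, e⟩, ⟨⟨t, e⟩, ⟨⟨e, e⟩, e⟩⟩⟩

At [[[h m] S] g] (required: ⟨⟨e, e⟩, e⟩): g is ⟨t, e⟩, which is not a function with range ⟨⟨e, e⟩, e⟩; hence [[h m] S] is the functor — type ⟨⟨t, e⟩, ⟨⟨e, e⟩, e⟩⟩.
At [[h m] S] (required: ⟨⟨t, e⟩, ⟨⟨e, e⟩, e⟩⟩): [h m] is ⟨e, e⟩, which is not a function with range ⟨⟨t, e⟩, ⟨⟨e, e⟩, e⟩⟩; hence S is the functor — type ⟨⟨e, e⟩, ⟨⟨t, e⟩, ⟨⟨e, e⟩, e⟩⟩⟩.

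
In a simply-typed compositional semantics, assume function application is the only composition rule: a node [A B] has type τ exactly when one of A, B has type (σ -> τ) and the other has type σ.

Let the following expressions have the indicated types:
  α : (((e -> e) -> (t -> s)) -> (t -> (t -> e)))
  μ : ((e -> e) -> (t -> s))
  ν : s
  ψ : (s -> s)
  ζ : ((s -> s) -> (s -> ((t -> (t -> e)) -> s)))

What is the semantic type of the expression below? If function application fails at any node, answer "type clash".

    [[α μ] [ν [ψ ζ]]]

s

[α μ]: α is (((e -> e) -> (t -> s)) -> (t -> (t -> e))), μ is ((e -> e) -> (t -> s)); result (t -> (t -> e)).
[ψ ζ]: ζ is ((s -> s) -> (s -> ((t -> (t -> e)) -> s))), ψ is (s -> s); result (s -> ((t -> (t -> e)) -> s)).
[ν [ψ ζ]]: [ψ ζ] is (s -> ((t -> (t -> e)) -> s)), ν is s; result ((t -> (t -> e)) -> s).
[[α μ] [ν [ψ ζ]]]: [ν [ψ ζ]] is ((t -> (t -> e)) -> s), [α μ] is (t -> (t -> e)); result s.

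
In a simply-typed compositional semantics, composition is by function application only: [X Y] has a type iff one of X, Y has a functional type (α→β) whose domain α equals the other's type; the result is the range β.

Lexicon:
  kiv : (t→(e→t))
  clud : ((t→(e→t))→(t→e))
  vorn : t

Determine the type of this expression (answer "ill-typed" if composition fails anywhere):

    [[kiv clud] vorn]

e

At [kiv clud], clud : ((t→(e→t))→(t→e)) takes kiv : (t→(e→t)), giving (t→e).
At [[kiv clud] vorn], [kiv clud] : (t→e) takes vorn : t, giving e.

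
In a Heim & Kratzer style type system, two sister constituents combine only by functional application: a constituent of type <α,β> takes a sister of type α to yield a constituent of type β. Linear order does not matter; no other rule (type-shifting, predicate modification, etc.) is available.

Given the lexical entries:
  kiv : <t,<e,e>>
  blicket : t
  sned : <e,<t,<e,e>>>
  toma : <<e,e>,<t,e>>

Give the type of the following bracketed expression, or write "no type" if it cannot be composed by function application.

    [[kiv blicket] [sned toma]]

[kiv blicket]: functor kiv : <t,<e,e>>, argument blicket : t; result <e,e>.
At [sned toma]: neither <e,<t,<e,e>>> nor <<e,e>,<t,e>> can take the other as argument; the node is ill-typed.

no type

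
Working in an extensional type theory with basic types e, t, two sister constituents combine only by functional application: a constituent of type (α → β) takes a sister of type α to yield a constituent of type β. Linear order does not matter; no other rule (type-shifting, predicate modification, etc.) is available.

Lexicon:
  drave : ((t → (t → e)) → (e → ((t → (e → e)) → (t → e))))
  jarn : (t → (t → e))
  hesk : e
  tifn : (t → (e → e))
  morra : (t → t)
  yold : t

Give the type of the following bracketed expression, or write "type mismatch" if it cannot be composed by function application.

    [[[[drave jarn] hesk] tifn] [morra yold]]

e

[drave jarn]: ((t → (t → e)) → (e → ((t → (e → e)) → (t → e)))) applied to (t → (t → e)) yields (e → ((t → (e → e)) → (t → e))).
[[drave jarn] hesk]: (e → ((t → (e → e)) → (t → e))) applied to e yields ((t → (e → e)) → (t → e)).
[[[drave jarn] hesk] tifn]: ((t → (e → e)) → (t → e)) applied to (t → (e → e)) yields (t → e).
[morra yold]: (t → t) applied to t yields t.
[[[[drave jarn] hesk] tifn] [morra yold]]: (t → e) applied to t yields e.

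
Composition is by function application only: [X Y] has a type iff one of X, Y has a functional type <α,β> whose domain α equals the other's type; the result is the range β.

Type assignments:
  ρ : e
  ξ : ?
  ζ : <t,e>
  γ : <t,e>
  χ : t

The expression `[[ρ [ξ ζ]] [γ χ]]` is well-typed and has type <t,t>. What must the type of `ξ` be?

<<t,e>,<e,<e,<t,t>>>>

For [[ρ [ξ ζ]] [γ χ]] to have type <t,t> with [γ χ] of type e, [ρ [ξ ζ]] must be the function: [ρ [ξ ζ]] : <e,<t,t>>.
For [ρ [ξ ζ]] to have type <e,<t,t>> with ρ of type e, [ξ ζ] must be the function: [ξ ζ] : <e,<e,<t,t>>>.
For [ξ ζ] to have type <e,<e,<t,t>>> with ζ of type <t,e>, ξ must be the function: ξ : <<t,e>,<e,<e,<t,t>>>>.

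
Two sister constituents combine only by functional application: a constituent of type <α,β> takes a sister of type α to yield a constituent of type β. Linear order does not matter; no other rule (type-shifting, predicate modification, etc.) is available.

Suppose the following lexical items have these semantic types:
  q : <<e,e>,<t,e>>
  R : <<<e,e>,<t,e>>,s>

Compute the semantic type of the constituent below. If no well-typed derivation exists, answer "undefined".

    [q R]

At [q R], R : <<<e,e>,<t,e>>,s> takes q : <<e,e>,<t,e>>, giving s.

s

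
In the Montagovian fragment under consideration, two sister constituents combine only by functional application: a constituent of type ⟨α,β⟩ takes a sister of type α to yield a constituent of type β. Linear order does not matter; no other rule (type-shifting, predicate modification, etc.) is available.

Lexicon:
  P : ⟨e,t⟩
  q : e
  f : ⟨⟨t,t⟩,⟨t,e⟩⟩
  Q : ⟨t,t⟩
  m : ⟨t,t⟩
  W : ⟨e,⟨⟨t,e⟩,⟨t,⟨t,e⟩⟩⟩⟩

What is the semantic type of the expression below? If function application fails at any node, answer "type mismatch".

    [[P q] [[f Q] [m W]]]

At [P q], P : ⟨e,t⟩ takes q : e, giving t.
At [f Q], f : ⟨⟨t,t⟩,⟨t,e⟩⟩ takes Q : ⟨t,t⟩, giving ⟨t,e⟩.
[m W]: ⟨t,t⟩ and ⟨e,⟨⟨t,e⟩,⟨t,⟨t,e⟩⟩⟩⟩ cannot combine by function application — type clash.

type mismatch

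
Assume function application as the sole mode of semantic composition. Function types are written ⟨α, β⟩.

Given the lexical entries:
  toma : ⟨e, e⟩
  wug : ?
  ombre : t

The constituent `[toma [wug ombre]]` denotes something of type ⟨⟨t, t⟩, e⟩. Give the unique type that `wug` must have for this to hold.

[toma [wug ombre]] must have type ⟨⟨t, t⟩, e⟩. The sister toma has type ⟨e, e⟩; that is not a function onto ⟨⟨t, t⟩, e⟩, so [wug ombre] must be the functor, of type ⟨⟨e, e⟩, ⟨⟨t, t⟩, e⟩⟩.
[wug ombre] must have type ⟨⟨e, e⟩, ⟨⟨t, t⟩, e⟩⟩. The sister ombre has type t; that is not a function onto ⟨⟨e, e⟩, ⟨⟨t, t⟩, e⟩⟩, so wug must be the functor, of type ⟨t, ⟨⟨e, e⟩, ⟨⟨t, t⟩, e⟩⟩⟩.

⟨t, ⟨⟨e, e⟩, ⟨⟨t, t⟩, e⟩⟩⟩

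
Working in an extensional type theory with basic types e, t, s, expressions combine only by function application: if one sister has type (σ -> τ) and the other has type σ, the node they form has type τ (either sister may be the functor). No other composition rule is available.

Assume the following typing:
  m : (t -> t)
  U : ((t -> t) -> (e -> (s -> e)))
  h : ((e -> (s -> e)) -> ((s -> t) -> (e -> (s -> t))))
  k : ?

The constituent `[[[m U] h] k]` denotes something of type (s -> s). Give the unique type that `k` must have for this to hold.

(((s -> t) -> (e -> (s -> t))) -> (s -> s))

[[[m U] h] k] is required to be (s -> s). [[m U] h] : ((s -> t) -> (e -> (s -> t))) cannot yield (s -> s) as functor, so k : (((s -> t) -> (e -> (s -> t))) -> (s -> s)).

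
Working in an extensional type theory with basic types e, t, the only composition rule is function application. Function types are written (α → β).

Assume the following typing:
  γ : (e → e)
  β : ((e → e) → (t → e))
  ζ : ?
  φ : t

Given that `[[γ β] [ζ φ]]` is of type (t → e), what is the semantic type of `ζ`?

(t → ((t → e) → (t → e)))

At [[γ β] [ζ φ]] (required: (t → e)): [γ β] is (t → e), which is not a function with range (t → e); hence [ζ φ] is the functor — type ((t → e) → (t → e)).
At [ζ φ] (required: ((t → e) → (t → e))): φ is t, which is not a function with range ((t → e) → (t → e)); hence ζ is the functor — type (t → ((t → e) → (t → e))).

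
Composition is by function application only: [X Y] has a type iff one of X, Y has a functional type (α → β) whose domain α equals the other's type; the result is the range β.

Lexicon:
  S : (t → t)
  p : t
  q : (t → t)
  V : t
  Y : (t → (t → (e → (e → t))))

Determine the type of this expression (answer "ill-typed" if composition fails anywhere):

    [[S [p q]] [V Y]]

[p q]: (t → t) applied to t yields t.
[S [p q]]: (t → t) applied to t yields t.
[V Y]: (t → (t → (e → (e → t)))) applied to t yields (t → (e → (e → t))).
[[S [p q]] [V Y]]: (t → (e → (e → t))) applied to t yields (e → (e → t)).

(e → (e → t))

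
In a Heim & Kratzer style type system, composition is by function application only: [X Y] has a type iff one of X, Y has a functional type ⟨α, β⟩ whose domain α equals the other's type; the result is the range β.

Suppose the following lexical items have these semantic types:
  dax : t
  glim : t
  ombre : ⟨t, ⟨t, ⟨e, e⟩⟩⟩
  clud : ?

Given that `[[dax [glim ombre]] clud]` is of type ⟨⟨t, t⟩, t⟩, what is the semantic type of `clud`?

For [[dax [glim ombre]] clud] to have type ⟨⟨t, t⟩, t⟩ with [dax [glim ombre]] of type ⟨e, e⟩, clud must be the function: clud : ⟨⟨e, e⟩, ⟨⟨t, t⟩, t⟩⟩.

⟨⟨e, e⟩, ⟨⟨t, t⟩, t⟩⟩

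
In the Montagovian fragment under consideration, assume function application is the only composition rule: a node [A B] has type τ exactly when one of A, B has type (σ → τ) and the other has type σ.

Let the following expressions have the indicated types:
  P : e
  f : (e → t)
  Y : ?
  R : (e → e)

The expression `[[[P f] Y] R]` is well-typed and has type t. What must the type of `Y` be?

(t → ((e → e) → t))

[[[P f] Y] R] is required to be t. R : (e → e) cannot yield t as functor, so [[P f] Y] : ((e → e) → t).
[[P f] Y] is required to be ((e → e) → t). [P f] : t cannot yield ((e → e) → t) as functor, so Y : (t → ((e → e) → t)).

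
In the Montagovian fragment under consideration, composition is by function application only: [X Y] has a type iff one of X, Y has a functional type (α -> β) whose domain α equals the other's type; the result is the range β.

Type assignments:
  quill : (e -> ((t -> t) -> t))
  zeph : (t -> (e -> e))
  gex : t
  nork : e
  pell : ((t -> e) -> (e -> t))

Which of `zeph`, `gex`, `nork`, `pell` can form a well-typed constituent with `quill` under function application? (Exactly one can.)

nork

zeph : (t -> (e -> e)) — neither side's domain matches the other.
gex : t — neither side's domain matches the other.
nork — combines: quill : (e -> ((t -> t) -> t)) takes nork : e as argument, giving ((t -> t) -> t).
pell : ((t -> e) -> (e -> t)) — neither side's domain matches the other.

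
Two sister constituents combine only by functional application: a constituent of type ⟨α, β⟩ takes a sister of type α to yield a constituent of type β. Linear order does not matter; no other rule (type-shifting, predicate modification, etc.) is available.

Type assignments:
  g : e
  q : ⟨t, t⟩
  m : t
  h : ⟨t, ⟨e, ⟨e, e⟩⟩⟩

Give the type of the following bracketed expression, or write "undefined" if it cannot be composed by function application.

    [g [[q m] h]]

⟨e, e⟩

At [q m], q : ⟨t, t⟩ takes m : t, giving t.
At [[q m] h], h : ⟨t, ⟨e, ⟨e, e⟩⟩⟩ takes [q m] : t, giving ⟨e, ⟨e, e⟩⟩.
At [g [[q m] h]], [[q m] h] : ⟨e, ⟨e, e⟩⟩ takes g : e, giving ⟨e, e⟩.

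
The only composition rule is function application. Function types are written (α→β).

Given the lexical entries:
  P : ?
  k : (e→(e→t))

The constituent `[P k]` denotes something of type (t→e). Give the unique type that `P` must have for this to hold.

For [P k] to have type (t→e) with k of type (e→(e→t)), P must be the function: P : ((e→(e→t))→(t→e)).

((e→(e→t))→(t→e))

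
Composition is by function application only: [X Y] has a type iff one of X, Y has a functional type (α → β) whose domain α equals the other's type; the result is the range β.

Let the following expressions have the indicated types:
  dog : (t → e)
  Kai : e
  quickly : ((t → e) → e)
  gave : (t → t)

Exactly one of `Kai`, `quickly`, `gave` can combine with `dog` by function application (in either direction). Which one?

Kai : e — dog needs t; Kai needs nothing (atomic); neither fits.
quickly — combines: quickly : ((t → e) → e) takes dog : (t → e) as argument, giving e.
gave : (t → t) — dog needs t; gave needs t; neither fits.

quickly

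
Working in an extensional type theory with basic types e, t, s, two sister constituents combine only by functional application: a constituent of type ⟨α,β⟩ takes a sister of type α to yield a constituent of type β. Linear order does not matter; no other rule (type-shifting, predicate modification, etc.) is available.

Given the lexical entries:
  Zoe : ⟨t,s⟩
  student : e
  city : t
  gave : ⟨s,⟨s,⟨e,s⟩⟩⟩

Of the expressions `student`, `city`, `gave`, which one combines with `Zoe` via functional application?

city

student : e — neither side's domain matches the other.
city — combines: Zoe : ⟨t,s⟩ takes city : t as argument, giving s.
gave : ⟨s,⟨s,⟨e,s⟩⟩⟩ — neither side's domain matches the other.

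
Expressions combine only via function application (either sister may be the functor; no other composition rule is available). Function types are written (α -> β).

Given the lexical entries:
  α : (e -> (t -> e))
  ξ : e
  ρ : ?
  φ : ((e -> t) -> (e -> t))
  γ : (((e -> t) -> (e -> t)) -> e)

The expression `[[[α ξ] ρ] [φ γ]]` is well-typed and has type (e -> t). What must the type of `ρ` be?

((t -> e) -> (e -> (e -> t)))

At [[[α ξ] ρ] [φ γ]] (required: (e -> t)): [φ γ] is e, which is not a function with range (e -> t); hence [[α ξ] ρ] is the functor — type (e -> (e -> t)).
At [[α ξ] ρ] (required: (e -> (e -> t))): [α ξ] is (t -> e), which is not a function with range (e -> (e -> t)); hence ρ is the functor — type ((t -> e) -> (e -> (e -> t))).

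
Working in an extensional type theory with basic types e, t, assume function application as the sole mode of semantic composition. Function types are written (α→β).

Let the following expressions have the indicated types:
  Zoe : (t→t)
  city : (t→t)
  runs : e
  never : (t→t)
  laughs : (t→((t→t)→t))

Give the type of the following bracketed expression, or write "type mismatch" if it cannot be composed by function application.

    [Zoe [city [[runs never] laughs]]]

type mismatch

[runs never]: e and (t→t) cannot combine by function application — type clash.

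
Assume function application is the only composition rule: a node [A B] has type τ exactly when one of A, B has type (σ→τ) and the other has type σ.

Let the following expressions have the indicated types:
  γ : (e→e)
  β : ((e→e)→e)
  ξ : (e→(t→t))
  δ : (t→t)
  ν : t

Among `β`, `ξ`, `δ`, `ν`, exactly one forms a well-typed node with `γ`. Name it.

β

β — combines: β : ((e→e)→e) takes γ : (e→e) as argument, giving e.
ξ : (e→(t→t)) — does not combine with γ.
δ : (t→t) — does not combine with γ.
ν : t — does not combine with γ.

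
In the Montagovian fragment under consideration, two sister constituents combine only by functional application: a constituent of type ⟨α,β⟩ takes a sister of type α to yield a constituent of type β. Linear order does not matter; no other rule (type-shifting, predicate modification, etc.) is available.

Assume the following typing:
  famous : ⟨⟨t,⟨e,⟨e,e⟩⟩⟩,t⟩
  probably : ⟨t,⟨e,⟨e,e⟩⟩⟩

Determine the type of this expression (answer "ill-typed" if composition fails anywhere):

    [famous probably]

t

At [famous probably], famous : ⟨⟨t,⟨e,⟨e,e⟩⟩⟩,t⟩ takes probably : ⟨t,⟨e,⟨e,e⟩⟩⟩, giving t.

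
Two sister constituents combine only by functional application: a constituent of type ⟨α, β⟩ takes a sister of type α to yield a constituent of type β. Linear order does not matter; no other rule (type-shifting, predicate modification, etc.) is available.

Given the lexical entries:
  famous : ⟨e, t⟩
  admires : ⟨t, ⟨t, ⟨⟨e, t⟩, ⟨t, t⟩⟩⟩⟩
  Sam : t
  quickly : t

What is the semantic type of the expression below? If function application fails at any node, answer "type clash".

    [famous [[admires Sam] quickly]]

⟨t, t⟩

At [admires Sam], admires : ⟨t, ⟨t, ⟨⟨e, t⟩, ⟨t, t⟩⟩⟩⟩ takes Sam : t, giving ⟨t, ⟨⟨e, t⟩, ⟨t, t⟩⟩⟩.
At [[admires Sam] quickly], [admires Sam] : ⟨t, ⟨⟨e, t⟩, ⟨t, t⟩⟩⟩ takes quickly : t, giving ⟨⟨e, t⟩, ⟨t, t⟩⟩.
At [famous [[admires Sam] quickly]], [[admires Sam] quickly] : ⟨⟨e, t⟩, ⟨t, t⟩⟩ takes famous : ⟨e, t⟩, giving ⟨t, t⟩.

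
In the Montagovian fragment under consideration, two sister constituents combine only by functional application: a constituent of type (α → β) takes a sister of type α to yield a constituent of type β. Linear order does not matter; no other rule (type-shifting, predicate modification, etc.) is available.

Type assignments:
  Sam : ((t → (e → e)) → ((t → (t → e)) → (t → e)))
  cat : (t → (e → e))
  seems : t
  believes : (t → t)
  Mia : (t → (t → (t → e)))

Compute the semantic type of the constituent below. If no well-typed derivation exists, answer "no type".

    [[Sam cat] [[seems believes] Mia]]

(t → e)

[Sam cat] — Sam of type ((t → (e → e)) → ((t → (t → e)) → (t → e))) combines with cat of type (t → (e → e)): type ((t → (t → e)) → (t → e)).
[seems believes] — believes of type (t → t) combines with seems of type t: type t.
[[seems believes] Mia] — Mia of type (t → (t → (t → e))) combines with [seems believes] of type t: type (t → (t → e)).
[[Sam cat] [[seems believes] Mia]] — [Sam cat] of type ((t → (t → e)) → (t → e)) combines with [[seems believes] Mia] of type (t → (t → e)): type (t → e).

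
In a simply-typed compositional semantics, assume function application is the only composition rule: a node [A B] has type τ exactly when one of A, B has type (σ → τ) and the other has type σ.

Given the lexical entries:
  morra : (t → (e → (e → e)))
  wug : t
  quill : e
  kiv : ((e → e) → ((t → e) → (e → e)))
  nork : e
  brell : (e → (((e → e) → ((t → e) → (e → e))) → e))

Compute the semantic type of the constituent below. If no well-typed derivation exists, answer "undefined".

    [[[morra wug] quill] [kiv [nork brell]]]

[morra wug]: (t → (e → (e → e))) applied to t yields (e → (e → e)).
[[morra wug] quill]: (e → (e → e)) applied to e yields (e → e).
[nork brell]: (e → (((e → e) → ((t → e) → (e → e))) → e)) applied to e yields (((e → e) → ((t → e) → (e → e))) → e).
[kiv [nork brell]]: (((e → e) → ((t → e) → (e → e))) → e) applied to ((e → e) → ((t → e) → (e → e))) yields e.
[[[morra wug] quill] [kiv [nork brell]]]: (e → e) applied to e yields e.

e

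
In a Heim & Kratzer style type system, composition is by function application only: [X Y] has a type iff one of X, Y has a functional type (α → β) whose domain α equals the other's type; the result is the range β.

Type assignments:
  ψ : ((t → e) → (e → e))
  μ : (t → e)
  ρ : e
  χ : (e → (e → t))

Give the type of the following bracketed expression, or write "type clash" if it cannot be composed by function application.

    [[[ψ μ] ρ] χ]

(e → t)

[ψ μ] — ψ of type ((t → e) → (e → e)) combines with μ of type (t → e): type (e → e).
[[ψ μ] ρ] — [ψ μ] of type (e → e) combines with ρ of type e: type e.
[[[ψ μ] ρ] χ] — χ of type (e → (e → t)) combines with [[ψ μ] ρ] of type e: type (e → t).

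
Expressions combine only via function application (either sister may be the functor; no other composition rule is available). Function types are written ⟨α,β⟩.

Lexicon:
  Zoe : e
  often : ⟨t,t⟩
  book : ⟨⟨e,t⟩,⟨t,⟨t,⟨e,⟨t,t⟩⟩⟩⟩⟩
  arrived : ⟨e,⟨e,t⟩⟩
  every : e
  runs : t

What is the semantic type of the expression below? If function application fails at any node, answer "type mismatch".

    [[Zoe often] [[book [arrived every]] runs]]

[Zoe often]: e with ⟨t,t⟩ — neither is a function whose domain matches the other; composition fails here.

type mismatch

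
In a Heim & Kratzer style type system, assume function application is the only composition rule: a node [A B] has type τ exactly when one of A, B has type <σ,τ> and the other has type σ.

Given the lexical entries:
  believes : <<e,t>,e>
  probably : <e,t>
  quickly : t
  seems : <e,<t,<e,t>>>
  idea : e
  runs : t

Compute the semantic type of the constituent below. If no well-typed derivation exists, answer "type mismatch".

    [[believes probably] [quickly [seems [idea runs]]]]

At [believes probably], believes : <<e,t>,e> takes probably : <e,t>, giving e.
At [idea runs]: neither e nor t can take the other as argument; the node is ill-typed.

type mismatch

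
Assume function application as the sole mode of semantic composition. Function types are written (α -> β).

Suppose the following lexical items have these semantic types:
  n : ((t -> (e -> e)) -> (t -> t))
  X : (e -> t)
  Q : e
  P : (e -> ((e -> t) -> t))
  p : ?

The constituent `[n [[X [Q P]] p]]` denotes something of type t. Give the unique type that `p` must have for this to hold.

(t -> (((t -> (e -> e)) -> (t -> t)) -> t))

For [n [[X [Q P]] p]] to have type t with n of type ((t -> (e -> e)) -> (t -> t)), [[X [Q P]] p] must be the function: [[X [Q P]] p] : (((t -> (e -> e)) -> (t -> t)) -> t).
For [[X [Q P]] p] to have type (((t -> (e -> e)) -> (t -> t)) -> t) with [X [Q P]] of type t, p must be the function: p : (t -> (((t -> (e -> e)) -> (t -> t)) -> t)).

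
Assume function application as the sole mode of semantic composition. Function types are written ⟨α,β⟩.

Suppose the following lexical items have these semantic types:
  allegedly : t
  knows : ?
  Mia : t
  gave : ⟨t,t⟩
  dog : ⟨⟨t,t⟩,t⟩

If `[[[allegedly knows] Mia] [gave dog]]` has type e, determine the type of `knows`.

⟨t,⟨t,⟨t,e⟩⟩⟩

At [[[allegedly knows] Mia] [gave dog]] (required: e): [gave dog] is t, which is not a function with range e; hence [[allegedly knows] Mia] is the functor — type ⟨t,e⟩.
At [[allegedly knows] Mia] (required: ⟨t,e⟩): Mia is t, which is not a function with range ⟨t,e⟩; hence [allegedly knows] is the functor — type ⟨t,⟨t,e⟩⟩.
At [allegedly knows] (required: ⟨t,⟨t,e⟩⟩): allegedly is t, which is not a function with range ⟨t,⟨t,e⟩⟩; hence knows is the functor — type ⟨t,⟨t,⟨t,e⟩⟩⟩.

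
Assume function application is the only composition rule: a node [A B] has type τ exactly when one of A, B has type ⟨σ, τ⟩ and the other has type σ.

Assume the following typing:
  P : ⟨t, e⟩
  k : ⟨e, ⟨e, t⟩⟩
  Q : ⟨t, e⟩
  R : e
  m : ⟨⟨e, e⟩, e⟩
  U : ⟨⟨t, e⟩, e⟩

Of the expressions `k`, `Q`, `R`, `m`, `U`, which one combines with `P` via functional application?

U

k : ⟨e, ⟨e, t⟩⟩ — no; P wants t, and k wants e.
Q : ⟨t, e⟩ — no; P wants t, and Q wants t.
R : e — no; P wants t, and R wants nothing (atomic).
m : ⟨⟨e, e⟩, e⟩ — no; P wants t, and m wants ⟨e, e⟩.
U — combines: U : ⟨⟨t, e⟩, e⟩ takes P : ⟨t, e⟩ as argument, giving e.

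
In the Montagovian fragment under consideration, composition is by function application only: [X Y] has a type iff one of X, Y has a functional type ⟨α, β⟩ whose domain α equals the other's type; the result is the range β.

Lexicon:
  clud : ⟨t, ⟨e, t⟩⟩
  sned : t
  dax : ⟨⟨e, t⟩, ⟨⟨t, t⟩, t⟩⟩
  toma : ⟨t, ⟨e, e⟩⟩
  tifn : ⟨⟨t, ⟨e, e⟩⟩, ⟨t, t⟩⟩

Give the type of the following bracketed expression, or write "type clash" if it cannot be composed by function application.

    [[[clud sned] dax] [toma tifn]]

[clud sned]: clud is ⟨t, ⟨e, t⟩⟩, sned is t; result ⟨e, t⟩.
[[clud sned] dax]: dax is ⟨⟨e, t⟩, ⟨⟨t, t⟩, t⟩⟩, [clud sned] is ⟨e, t⟩; result ⟨⟨t, t⟩, t⟩.
[toma tifn]: tifn is ⟨⟨t, ⟨e, e⟩⟩, ⟨t, t⟩⟩, toma is ⟨t, ⟨e, e⟩⟩; result ⟨t, t⟩.
[[[clud sned] dax] [toma tifn]]: [[clud sned] dax] is ⟨⟨t, t⟩, t⟩, [toma tifn] is ⟨t, t⟩; result t.

t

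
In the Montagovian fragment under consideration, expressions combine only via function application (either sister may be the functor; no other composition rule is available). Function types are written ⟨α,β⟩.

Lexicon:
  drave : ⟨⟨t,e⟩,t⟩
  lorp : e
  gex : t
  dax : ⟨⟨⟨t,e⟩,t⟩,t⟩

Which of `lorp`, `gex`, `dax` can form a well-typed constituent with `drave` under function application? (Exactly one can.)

dax

lorp : e — does not combine with drave.
gex : t — does not combine with drave.
dax — combines: dax : ⟨⟨⟨t,e⟩,t⟩,t⟩ takes drave : ⟨⟨t,e⟩,t⟩ as argument, giving t.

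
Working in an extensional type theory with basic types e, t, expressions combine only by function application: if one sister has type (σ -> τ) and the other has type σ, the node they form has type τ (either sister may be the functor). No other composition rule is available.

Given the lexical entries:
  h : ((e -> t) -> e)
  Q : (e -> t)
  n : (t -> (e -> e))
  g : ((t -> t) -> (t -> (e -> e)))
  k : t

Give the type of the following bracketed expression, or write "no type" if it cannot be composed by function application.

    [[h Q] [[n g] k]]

[h Q]: h is ((e -> t) -> e), Q is (e -> t); result e.
[n g]: (t -> (e -> e)) and ((t -> t) -> (t -> (e -> e))) cannot combine by function application — type clash.

no type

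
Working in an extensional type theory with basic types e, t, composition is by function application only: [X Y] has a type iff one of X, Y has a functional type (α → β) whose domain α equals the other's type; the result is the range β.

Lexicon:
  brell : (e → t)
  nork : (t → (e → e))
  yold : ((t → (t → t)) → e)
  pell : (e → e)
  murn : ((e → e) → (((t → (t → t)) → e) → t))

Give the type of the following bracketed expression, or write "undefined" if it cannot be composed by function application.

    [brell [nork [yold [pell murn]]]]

undefined

At [pell murn], murn : ((e → e) → (((t → (t → t)) → e) → t)) takes pell : (e → e), giving (((t → (t → t)) → e) → t).
At [yold [pell murn]], [pell murn] : (((t → (t → t)) → e) → t) takes yold : ((t → (t → t)) → e), giving t.
At [nork [yold [pell murn]]], nork : (t → (e → e)) takes [yold [pell murn]] : t, giving (e → e).
[brell [nork [yold [pell murn]]]]: (e → t) and (e → e) cannot combine by function application — type clash.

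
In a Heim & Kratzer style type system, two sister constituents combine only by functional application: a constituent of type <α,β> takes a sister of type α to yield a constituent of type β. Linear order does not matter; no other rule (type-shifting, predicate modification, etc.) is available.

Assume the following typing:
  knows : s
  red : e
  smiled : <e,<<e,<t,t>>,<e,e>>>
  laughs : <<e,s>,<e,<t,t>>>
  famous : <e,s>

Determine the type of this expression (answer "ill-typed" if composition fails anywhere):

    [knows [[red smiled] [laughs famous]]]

ill-typed

[red smiled]: smiled is <e,<<e,<t,t>>,<e,e>>>, red is e; result <<e,<t,t>>,<e,e>>.
[laughs famous]: laughs is <<e,s>,<e,<t,t>>>, famous is <e,s>; result <e,<t,t>>.
[[red smiled] [laughs famous]]: [red smiled] is <<e,<t,t>>,<e,e>>, [laughs famous] is <e,<t,t>>; result <e,e>.
[knows [[red smiled] [laughs famous]]]: s with <e,e> — neither is a function whose domain matches the other; composition fails here.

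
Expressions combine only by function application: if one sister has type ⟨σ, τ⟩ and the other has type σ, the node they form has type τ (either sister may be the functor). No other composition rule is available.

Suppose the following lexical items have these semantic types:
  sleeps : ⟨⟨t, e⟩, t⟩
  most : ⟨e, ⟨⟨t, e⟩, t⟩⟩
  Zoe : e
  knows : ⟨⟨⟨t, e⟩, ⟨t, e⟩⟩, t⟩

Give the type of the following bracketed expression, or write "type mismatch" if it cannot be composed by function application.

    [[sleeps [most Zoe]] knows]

[most Zoe]: functor most : ⟨e, ⟨⟨t, e⟩, t⟩⟩, argument Zoe : e; result ⟨⟨t, e⟩, t⟩.
[sleeps [most Zoe]]: ⟨⟨t, e⟩, t⟩ with ⟨⟨t, e⟩, t⟩ — neither is a function whose domain matches the other; composition fails here.

type mismatch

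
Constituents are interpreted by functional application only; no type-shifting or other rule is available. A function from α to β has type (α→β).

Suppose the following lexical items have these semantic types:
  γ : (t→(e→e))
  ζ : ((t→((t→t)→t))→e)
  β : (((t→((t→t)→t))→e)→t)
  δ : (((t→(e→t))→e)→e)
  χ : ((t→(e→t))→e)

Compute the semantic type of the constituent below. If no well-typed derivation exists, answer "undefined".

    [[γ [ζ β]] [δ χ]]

e

[ζ β]: functor β : (((t→((t→t)→t))→e)→t), argument ζ : ((t→((t→t)→t))→e); result t.
[γ [ζ β]]: functor γ : (t→(e→e)), argument [ζ β] : t; result (e→e).
[δ χ]: functor δ : (((t→(e→t))→e)→e), argument χ : ((t→(e→t))→e); result e.
[[γ [ζ β]] [δ χ]]: functor [γ [ζ β]] : (e→e), argument [δ χ] : e; result e.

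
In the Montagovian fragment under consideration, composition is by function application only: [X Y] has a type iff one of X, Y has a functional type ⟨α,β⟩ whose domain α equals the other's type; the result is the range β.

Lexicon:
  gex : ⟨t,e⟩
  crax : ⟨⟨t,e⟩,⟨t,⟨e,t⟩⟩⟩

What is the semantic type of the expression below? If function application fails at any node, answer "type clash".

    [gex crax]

⟨t,⟨e,t⟩⟩

[gex crax]: functor crax : ⟨⟨t,e⟩,⟨t,⟨e,t⟩⟩⟩, argument gex : ⟨t,e⟩; result ⟨t,⟨e,t⟩⟩.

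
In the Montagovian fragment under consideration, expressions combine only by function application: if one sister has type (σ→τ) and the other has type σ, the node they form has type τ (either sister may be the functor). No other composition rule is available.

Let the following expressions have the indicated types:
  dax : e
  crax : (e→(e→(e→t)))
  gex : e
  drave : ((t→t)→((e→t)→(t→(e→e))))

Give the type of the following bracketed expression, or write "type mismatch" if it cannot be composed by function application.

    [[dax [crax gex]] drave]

[crax gex] — crax of type (e→(e→(e→t))) combines with gex of type e: type (e→(e→t)).
[dax [crax gex]] — [crax gex] of type (e→(e→t)) combines with dax of type e: type (e→t).
At [[dax [crax gex]] drave]: neither (e→t) nor ((t→t)→((e→t)→(t→(e→e)))) can take the other as argument; the node is ill-typed.

type mismatch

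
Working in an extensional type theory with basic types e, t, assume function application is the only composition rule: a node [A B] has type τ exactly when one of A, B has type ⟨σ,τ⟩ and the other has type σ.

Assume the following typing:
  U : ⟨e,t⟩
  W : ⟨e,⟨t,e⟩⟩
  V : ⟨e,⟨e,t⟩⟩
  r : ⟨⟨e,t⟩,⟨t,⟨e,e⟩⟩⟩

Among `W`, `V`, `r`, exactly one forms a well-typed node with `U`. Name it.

r

W : ⟨e,⟨t,e⟩⟩ — U needs e; W needs e; neither fits.
V : ⟨e,⟨e,t⟩⟩ — U needs e; V needs e; neither fits.
r — combines: r : ⟨⟨e,t⟩,⟨t,⟨e,e⟩⟩⟩ takes U : ⟨e,t⟩ as argument, giving ⟨t,⟨e,e⟩⟩.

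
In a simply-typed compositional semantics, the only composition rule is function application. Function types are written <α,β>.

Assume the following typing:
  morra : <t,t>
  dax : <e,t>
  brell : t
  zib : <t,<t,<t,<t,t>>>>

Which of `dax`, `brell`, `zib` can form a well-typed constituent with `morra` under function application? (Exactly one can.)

brell

dax : <e,t> — does not combine with morra.
brell — combines: morra : <t,t> takes brell : t as argument, giving t.
zib : <t,<t,<t,<t,t>>>> — does not combine with morra.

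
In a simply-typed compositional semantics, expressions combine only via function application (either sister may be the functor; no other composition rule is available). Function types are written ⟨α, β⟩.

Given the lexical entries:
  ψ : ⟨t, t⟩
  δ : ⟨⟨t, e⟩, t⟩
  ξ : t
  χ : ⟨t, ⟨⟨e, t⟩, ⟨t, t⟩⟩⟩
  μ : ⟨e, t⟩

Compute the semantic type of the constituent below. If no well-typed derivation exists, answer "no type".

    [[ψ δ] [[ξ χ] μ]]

no type

[ψ δ]: ⟨t, t⟩ with ⟨⟨t, e⟩, t⟩ — neither is a function whose domain matches the other; composition fails here.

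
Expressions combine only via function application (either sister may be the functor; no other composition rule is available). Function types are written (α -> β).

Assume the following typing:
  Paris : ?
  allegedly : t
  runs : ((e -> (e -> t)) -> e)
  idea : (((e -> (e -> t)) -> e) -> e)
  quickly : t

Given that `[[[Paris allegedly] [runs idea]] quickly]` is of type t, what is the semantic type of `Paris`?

(t -> (e -> (t -> t)))

[[[Paris allegedly] [runs idea]] quickly] must have type t. The sister quickly has type t; that is not a function onto t, so [[Paris allegedly] [runs idea]] must be the functor, of type (t -> t).
[[Paris allegedly] [runs idea]] must have type (t -> t). The sister [runs idea] has type e; that is not a function onto (t -> t), so [Paris allegedly] must be the functor, of type (e -> (t -> t)).
[Paris allegedly] must have type (e -> (t -> t)). The sister allegedly has type t; that is not a function onto (e -> (t -> t)), so Paris must be the functor, of type (t -> (e -> (t -> t))).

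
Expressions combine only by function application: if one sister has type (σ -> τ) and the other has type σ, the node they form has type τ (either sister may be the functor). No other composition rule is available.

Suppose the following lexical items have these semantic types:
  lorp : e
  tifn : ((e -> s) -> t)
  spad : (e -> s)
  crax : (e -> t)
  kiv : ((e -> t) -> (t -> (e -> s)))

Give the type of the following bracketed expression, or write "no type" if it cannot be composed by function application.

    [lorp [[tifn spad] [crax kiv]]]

At [tifn spad], tifn : ((e -> s) -> t) takes spad : (e -> s), giving t.
At [crax kiv], kiv : ((e -> t) -> (t -> (e -> s))) takes crax : (e -> t), giving (t -> (e -> s)).
At [[tifn spad] [crax kiv]], [crax kiv] : (t -> (e -> s)) takes [tifn spad] : t, giving (e -> s).
At [lorp [[tifn spad] [crax kiv]]], [[tifn spad] [crax kiv]] : (e -> s) takes lorp : e, giving s.

s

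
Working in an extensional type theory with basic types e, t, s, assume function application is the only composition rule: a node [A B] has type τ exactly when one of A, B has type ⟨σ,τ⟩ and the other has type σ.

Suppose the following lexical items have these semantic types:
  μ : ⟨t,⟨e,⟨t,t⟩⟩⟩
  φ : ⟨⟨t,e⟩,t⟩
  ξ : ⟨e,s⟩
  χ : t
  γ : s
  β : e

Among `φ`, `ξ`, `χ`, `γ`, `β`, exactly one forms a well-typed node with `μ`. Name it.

χ

φ : ⟨⟨t,e⟩,t⟩ — no; μ wants t, and φ wants ⟨t,e⟩.
ξ : ⟨e,s⟩ — no; μ wants t, and ξ wants e.
χ — combines: μ : ⟨t,⟨e,⟨t,t⟩⟩⟩ takes χ : t as argument, giving ⟨e,⟨t,t⟩⟩.
γ : s — no; μ wants t, and γ wants nothing (atomic).
β : e — no; μ wants t, and β wants nothing (atomic).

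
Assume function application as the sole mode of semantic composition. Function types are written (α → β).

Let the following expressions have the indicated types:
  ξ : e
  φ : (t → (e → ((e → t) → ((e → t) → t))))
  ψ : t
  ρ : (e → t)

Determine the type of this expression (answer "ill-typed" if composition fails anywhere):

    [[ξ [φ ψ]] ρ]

((e → t) → t)

[φ ψ]: (t → (e → ((e → t) → ((e → t) → t)))) applied to t yields (e → ((e → t) → ((e → t) → t))).
[ξ [φ ψ]]: (e → ((e → t) → ((e → t) → t))) applied to e yields ((e → t) → ((e → t) → t)).
[[ξ [φ ψ]] ρ]: ((e → t) → ((e → t) → t)) applied to (e → t) yields ((e → t) → t).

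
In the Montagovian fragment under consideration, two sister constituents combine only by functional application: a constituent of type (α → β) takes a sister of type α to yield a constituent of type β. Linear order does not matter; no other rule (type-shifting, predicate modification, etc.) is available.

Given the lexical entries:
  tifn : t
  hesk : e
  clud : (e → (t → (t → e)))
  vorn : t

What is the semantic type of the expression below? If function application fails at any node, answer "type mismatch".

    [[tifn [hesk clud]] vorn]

[hesk clud]: clud is (e → (t → (t → e))), hesk is e; result (t → (t → e)).
[tifn [hesk clud]]: [hesk clud] is (t → (t → e)), tifn is t; result (t → e).
[[tifn [hesk clud]] vorn]: [tifn [hesk clud]] is (t → e), vorn is t; result e.

e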